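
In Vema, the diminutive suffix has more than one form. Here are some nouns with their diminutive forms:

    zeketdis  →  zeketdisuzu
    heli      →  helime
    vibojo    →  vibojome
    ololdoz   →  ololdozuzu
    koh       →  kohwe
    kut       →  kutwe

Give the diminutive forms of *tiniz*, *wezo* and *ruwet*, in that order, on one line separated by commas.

Looking at the final sound of each stem: -uzu when the stem ends in a sibilant (*zeketdis*, *ololdoz*); -we when the stem ends in a non-sibilant consonant (*koh*, *kut*); -me when the stem ends in a vowel (*heli*, *vibojo*).
The final sound of *tiniz* is /z/, which is a sibilant, so the suffix is -uzu, giving *tinizuzu*.
*wezo*: final sound = /o/, a vowel → -me → *wezome*.
*ruwet* — final sound /t/ (a non-sibilant consonant) → -we → *ruwetwe*.

tinizuzu, wezome, ruwetwe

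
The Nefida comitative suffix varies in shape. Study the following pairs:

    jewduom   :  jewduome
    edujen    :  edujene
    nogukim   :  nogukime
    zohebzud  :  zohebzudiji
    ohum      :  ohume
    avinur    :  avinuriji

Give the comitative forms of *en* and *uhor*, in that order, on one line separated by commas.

ene, uhoriji

Looking at the final consonant of each stem: -e when the stem ends in a nasal (*jewduom*, *edujen*, *nogukim*, *ohum*); -iji when the stem ends in a non-nasal consonant (*zohebzud*, *avinur*).
*en* — final consonant /n/ (a nasal) → -e → *ene*.
*uhor* — final consonant /r/ (non-nasal) → -iji → *uhoriji*.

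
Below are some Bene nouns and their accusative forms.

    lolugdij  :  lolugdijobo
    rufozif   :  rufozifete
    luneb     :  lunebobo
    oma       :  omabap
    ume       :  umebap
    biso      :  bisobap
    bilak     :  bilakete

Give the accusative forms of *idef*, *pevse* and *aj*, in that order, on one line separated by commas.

The pattern is voicing of the final sound: -ete when the stem ends in a voiceless consonant (*rufozif*, *bilak*); -obo when the stem ends in a voiced consonant (*lolugdij*, *luneb*); -bap when the stem ends in a vowel (*oma*, *ume*, *biso*).
The final sound of *idef* is /f/, which is a voiceless consonant, so the suffix is -ete, giving *idefete*.
*pevse* — final sound /e/ (a vowel) → -bap → *pevsebap*.
*aj* — final sound /j/ (a voiced consonant) → -obo → *ajobo*.

idefete, pevsebap, ajobo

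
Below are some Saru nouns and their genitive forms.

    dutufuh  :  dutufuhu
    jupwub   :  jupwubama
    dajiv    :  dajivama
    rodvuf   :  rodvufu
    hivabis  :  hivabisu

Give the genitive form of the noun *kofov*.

The alternation tracks the final consonant of the stem — -u when the stem ends in a voiceless consonant (*dutufuh*, *rodvuf*, *hivabis*); -ama when the stem ends in a voiced consonant (*jupwub*, *dajiv*).
Since the final consonant of *kofov* is /v/ (voiced), it takes -ama, giving *kofovama*.

kofovama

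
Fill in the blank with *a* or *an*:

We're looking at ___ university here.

The indefinite article is chosen by the initial *sound* of the following word, not its spelling.
*university* begins with the sound /juː/ (u pronounced /juː/) — a consonant sound.
So the article is *a*: We're looking at a university here.

a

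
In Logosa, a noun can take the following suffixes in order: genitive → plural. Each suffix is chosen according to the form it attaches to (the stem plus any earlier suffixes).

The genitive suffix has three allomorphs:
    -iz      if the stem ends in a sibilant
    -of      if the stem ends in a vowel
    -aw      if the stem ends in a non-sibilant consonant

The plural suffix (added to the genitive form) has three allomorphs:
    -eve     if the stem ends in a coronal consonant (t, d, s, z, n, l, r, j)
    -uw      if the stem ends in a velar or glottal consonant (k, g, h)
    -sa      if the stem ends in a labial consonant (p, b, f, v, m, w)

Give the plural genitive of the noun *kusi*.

*kusi*: final sound = /i/, a vowel → -of → *kusiof*.
The genitive form *kusiof* — final consonant /f/ (labial) → -sa → *kusiofsa*.

kusiofsa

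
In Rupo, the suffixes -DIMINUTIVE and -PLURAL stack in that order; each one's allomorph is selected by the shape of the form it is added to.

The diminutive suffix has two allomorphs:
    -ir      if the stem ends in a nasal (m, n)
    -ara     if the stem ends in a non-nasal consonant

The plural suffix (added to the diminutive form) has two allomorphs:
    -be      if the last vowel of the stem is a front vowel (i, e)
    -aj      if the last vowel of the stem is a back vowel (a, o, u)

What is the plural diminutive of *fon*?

*fon*: final consonant = /n/, a nasal → -ir → *fonir*.
Since the last vowel of the diminutive form *fonir* is /i/ (a front vowel), it takes -be, giving *fonirbe*.

fonirbe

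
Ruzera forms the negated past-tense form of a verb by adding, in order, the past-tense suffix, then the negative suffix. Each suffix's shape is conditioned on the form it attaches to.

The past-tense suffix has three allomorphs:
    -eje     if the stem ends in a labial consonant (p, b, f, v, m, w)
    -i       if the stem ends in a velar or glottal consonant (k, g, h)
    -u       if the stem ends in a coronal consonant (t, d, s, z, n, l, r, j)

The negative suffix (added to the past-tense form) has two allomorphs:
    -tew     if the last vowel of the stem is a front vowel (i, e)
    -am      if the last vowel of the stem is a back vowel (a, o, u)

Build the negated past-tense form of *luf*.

*luf*: final consonant = /f/, labial → -eje → *lufeje*.
The past-tense form *lufeje* — last vowel /e/ (a front vowel) → -tew → *lufejetew*.

lufejetew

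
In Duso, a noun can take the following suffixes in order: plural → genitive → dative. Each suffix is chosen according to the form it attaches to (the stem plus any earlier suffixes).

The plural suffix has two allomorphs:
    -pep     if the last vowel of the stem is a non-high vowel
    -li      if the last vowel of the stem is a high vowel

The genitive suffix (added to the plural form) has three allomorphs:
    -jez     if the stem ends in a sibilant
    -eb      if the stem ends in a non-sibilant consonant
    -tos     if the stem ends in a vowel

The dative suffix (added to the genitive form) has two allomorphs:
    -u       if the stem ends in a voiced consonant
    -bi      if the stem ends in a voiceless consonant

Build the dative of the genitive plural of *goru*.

*goru* — last vowel /u/ (a high vowel) → -li → *goruli*.
The final sound of the plural form *goruli* is /i/, which is a vowel, so the genitive suffix is -tos, giving *gorulitos*.
Since the final consonant of the genitive form *gorulitos* is /s/ (voiceless), it takes -bi, giving *gorulitosbi*.

gorulitosbi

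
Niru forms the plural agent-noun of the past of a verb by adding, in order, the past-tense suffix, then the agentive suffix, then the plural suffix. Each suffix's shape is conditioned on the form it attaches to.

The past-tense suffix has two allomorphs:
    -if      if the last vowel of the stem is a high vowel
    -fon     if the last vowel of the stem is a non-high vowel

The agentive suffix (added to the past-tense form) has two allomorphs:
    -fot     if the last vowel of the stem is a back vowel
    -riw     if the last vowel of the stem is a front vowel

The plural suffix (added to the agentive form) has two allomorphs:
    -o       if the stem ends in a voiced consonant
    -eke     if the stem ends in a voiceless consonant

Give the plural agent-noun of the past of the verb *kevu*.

kevuifriwo

*kevu* — last vowel /u/ (a high vowel) → -if → *kevuif*.
The past-tense form *kevuif*: last vowel = /i/, a front vowel → -riw → *kevuifriw*.
Since the final consonant of the agentive form *kevuifriw* is /w/ (voiced), it takes -o, giving *kevuifriwo*.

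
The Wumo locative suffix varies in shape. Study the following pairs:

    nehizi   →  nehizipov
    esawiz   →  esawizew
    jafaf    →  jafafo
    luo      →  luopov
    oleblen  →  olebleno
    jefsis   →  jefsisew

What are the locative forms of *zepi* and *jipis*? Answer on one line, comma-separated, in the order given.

zepipov, jipisew

Looking at the final sound of each stem: -ew when the stem ends in a sibilant (*esawiz*, *jefsis*); -o when the stem ends in a non-sibilant consonant (*jafaf*, *oleblen*); -pov when the stem ends in a vowel (*nehizi*, *luo*).
Since the final sound of *zepi* is /i/ (a vowel), it takes -pov, giving *zepipov*.
Since the final sound of *jipis* is /s/ (a sibilant), it takes -ew, giving *jipisew*.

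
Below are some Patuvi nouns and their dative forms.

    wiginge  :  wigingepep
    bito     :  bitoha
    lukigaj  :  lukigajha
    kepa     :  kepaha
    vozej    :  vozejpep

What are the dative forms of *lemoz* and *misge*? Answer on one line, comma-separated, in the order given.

Looking at the last vowel of each stem: -pep when the last vowel of the stem is a front vowel (*wiginge*, *vozej*); -ha when the last vowel of the stem is a back vowel (*bito*, *lukigaj*, *kepa*).
Since the last vowel of *lemoz* is /o/ (a back vowel), it takes -ha, giving *lemozha*.
*misge*: last vowel = /e/, a front vowel → -pep → *misgepep*.

lemozha, misgepep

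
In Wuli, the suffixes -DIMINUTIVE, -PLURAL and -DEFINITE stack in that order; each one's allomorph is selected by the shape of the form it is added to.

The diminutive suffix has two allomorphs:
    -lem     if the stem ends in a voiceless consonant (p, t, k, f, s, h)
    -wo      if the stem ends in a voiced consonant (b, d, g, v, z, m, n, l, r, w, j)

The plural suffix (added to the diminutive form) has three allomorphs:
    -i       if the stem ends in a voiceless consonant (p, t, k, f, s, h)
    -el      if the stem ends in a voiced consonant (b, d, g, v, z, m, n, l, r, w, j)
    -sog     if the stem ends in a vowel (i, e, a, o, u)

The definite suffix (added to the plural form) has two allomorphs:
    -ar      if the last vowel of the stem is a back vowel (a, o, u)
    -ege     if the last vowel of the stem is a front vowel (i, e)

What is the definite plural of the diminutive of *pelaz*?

pelazwosogar

*pelaz*: final consonant = /z/, voiced → -wo → *pelazwo*.
Since the final sound of the diminutive form *pelazwo* is /o/ (a vowel), it takes -sog, giving *pelazwosog*.
The plural form *pelazwosog* — last vowel /o/ (a back vowel) → -ar → *pelazwosogar*.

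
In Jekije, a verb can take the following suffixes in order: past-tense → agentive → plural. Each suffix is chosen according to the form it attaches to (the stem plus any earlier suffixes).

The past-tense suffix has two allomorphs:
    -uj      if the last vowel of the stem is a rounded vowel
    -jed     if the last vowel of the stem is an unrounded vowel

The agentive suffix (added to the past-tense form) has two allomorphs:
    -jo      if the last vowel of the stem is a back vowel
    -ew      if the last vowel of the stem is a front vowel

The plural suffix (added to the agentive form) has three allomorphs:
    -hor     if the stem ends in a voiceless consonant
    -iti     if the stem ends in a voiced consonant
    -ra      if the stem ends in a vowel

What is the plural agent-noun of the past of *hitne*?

The last vowel of *hitne* is /e/, which is an unrounded vowel, so the past-tense suffix is -jed, giving *hitnejed*.
The last vowel of the past-tense form *hitnejed* is /e/, which is a front vowel, so the agentive suffix is -ew, giving *hitnejedew*.
The agentive form *hitnejedew* — final sound /w/ (a voiced consonant) → -iti → *hitnejedewiti*.

hitnejedewiti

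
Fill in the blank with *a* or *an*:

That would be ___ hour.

an

The indefinite article is chosen by the initial *sound* of the following word, not its spelling.
*hour* begins with the sound /aʊ/ (silent h) — a vowel sound.
So the article is *an*: That would be an hour.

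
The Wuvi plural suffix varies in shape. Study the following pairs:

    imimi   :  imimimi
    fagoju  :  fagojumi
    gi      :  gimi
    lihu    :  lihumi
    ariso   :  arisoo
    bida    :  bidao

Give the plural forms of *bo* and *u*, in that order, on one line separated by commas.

boo, umi

The alternation tracks the last vowel of the stem — -mi when the last vowel of the stem is a high vowel (*imimi*, *fagoju*, *gi*, *lihu*); -o when the last vowel of the stem is a non-high vowel (*ariso*, *bida*).
The last vowel of *bo* is /o/, which is a non-high vowel, so the suffix is -o, giving *boo*.
Since the last vowel of *u* is /u/ (a high vowel), it takes -mi, giving *umi*.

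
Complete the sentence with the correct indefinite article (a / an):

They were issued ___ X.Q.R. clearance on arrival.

The indefinite article is chosen by the initial *sound* of the following word, not its spelling.
The initialism *X.Q.R.* is read letter by letter; the first letter, X, is pronounced /ɛks/, which begins with a vowel sound.
So the article is *an*: They were issued an X.Q.R. clearance on arrival.

an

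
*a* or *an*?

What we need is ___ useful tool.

The indefinite article is chosen by the initial *sound* of the following word, not its spelling.
*useful* begins with the sound /juː/ (u pronounced /juː/) — a consonant sound.
So the article is *a*: What we need is a useful tool.

a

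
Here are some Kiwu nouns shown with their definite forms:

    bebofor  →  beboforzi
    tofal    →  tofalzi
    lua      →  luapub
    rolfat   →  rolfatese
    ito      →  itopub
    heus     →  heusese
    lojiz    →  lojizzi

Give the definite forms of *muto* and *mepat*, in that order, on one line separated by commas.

mutopub, mepatese

The pattern is voicing of the final sound: -ese when the stem ends in a voiceless consonant (*rolfat*, *heus*); -zi when the stem ends in a voiced consonant (*bebofor*, *tofal*, *lojiz*); -pub when the stem ends in a vowel (*lua*, *ito*).
*muto* — final sound /o/ (a vowel) → -pub → *mutopub*.
Since the final sound of *mepat* is /t/ (a voiceless consonant), it takes -ese, giving *mepatese*.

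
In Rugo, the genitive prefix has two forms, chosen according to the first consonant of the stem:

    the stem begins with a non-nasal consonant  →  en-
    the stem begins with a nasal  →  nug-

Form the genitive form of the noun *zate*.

enzate

Since the first consonant of *zate* is /z/ (non-nasal), it takes en-, giving *enzate*.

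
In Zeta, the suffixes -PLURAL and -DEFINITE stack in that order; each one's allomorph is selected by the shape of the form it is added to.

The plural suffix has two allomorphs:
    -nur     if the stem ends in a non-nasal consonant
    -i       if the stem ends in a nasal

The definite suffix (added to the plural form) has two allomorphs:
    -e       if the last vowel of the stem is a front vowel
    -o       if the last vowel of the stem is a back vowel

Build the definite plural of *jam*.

jamie

*jam*: final consonant = /m/, a nasal → -i → *jami*.
The plural form *jami*: last vowel = /i/, a front vowel → -e → *jamie*.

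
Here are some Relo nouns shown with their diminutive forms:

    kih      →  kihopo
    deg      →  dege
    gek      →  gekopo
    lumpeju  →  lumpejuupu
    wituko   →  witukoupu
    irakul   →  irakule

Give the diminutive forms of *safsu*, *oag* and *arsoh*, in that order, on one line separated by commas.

The alternation tracks the final sound of the stem — -opo when the stem ends in a voiceless consonant (*kih*, *gek*); -e when the stem ends in a voiced consonant (*deg*, *irakul*); -upu when the stem ends in a vowel (*lumpeju*, *wituko*).
Since the final sound of *safsu* is /u/ (a vowel), it takes -upu, giving *safsuupu*.
Since the final sound of *oag* is /g/ (a voiced consonant), it takes -e, giving *oage*.
The final sound of *arsoh* is /h/, which is a voiceless consonant, so the suffix is -opo, giving *arsohopo*.

safsuupu, oage, arsohopo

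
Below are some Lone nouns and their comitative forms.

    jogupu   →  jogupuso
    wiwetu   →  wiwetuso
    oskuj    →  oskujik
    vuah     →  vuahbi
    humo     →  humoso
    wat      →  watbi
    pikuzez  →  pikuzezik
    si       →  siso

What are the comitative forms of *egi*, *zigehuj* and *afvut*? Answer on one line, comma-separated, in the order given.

The pattern is voicing of the final sound: -bi when the stem ends in a voiceless consonant (*vuah*, *wat*); -ik when the stem ends in a voiced consonant (*oskuj*, *pikuzez*); -so when the stem ends in a vowel (*jogupu*, *wiwetu*, *humo*, *si*).
*egi* — final sound /i/ (a vowel) → -so → *egiso*.
*zigehuj* — final sound /j/ (a voiced consonant) → -ik → *zigehujik*.
*afvut* — final sound /t/ (a voiceless consonant) → -bi → *afvutbi*.

egiso, zigehujik, afvutbi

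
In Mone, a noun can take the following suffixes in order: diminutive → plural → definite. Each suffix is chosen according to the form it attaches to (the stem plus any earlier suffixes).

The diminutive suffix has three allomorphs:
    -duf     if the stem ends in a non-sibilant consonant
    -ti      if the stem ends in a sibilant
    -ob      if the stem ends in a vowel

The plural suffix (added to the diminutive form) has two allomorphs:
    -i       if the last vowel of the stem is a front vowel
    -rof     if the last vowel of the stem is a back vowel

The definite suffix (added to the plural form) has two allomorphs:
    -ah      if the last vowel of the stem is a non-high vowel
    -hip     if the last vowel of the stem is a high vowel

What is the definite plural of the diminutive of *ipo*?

ipoobrofah

*ipo* — final sound /o/ (a vowel) → -ob → *ipoob*.
Since the last vowel of the diminutive form *ipoob* is /o/ (a back vowel), it takes -rof, giving *ipoobrof*.
The plural form *ipoobrof*: last vowel = /o/, a non-high vowel → -ah → *ipoobrofah*.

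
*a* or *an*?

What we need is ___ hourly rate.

an

The indefinite article is chosen by the initial *sound* of the following word, not its spelling.
*hourly* begins with the sound /aʊ/ (silent h) — a vowel sound.
So the article is *an*: What we need is an hourly rate.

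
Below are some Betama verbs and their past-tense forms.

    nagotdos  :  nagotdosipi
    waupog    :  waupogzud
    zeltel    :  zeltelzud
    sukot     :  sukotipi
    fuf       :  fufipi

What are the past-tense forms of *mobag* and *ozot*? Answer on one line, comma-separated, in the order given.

mobagzud, ozotipi

The pattern is voicing of the final consonant: -ipi when the stem ends in a voiceless consonant (*nagotdos*, *sukot*, *fuf*); -zud when the stem ends in a voiced consonant (*waupog*, *zeltel*).
*mobag*: final consonant = /g/, voiced → -zud → *mobagzud*.
*ozot* — final consonant /t/ (voiceless) → -ipi → *ozotipi*.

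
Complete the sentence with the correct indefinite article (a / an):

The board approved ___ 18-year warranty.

The indefinite article is chosen by the initial *sound* of the following word, not its spelling.
The number *18* is spoken "eighteen", beginning with /ˌeɪˈtiːn/ — a vowel sound.
So the article is *an*: The board approved an 18-year warranty.

an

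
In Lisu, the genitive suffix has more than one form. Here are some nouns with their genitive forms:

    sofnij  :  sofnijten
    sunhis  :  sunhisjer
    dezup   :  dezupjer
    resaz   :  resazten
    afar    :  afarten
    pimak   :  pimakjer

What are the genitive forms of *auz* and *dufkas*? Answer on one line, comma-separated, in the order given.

The suffix is conditioned by the final consonant: -jer when the stem ends in a voiceless consonant (*sunhis*, *dezup*, *pimak*); -ten when the stem ends in a voiced consonant (*sofnij*, *resaz*, *afar*).
The final consonant of *auz* is /z/, which is voiced, so the suffix is -ten, giving *auzten*.
Since the final consonant of *dufkas* is /s/ (voiceless), it takes -jer, giving *dufkasjer*.

auzten, dufkasjer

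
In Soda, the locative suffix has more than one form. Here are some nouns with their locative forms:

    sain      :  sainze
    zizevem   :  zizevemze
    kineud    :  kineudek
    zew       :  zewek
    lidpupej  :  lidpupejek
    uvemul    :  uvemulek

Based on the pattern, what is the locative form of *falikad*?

falikadek

The pattern is nasality of the final consonant: -ze when the stem ends in a nasal (*sain*, *zizevem*); -ek when the stem ends in a non-nasal consonant (*kineud*, *zew*, *lidpupej*, *uvemul*).
The final consonant of *falikad* is /d/, which is non-nasal, so the suffix is -ek, giving *falikadek*.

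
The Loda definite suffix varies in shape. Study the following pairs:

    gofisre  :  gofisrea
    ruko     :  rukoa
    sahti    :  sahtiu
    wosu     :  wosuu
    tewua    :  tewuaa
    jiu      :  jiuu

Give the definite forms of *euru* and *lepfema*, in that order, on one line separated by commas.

euruu, lepfemaa

Looking at the last vowel of each stem: -u when the last vowel of the stem is a high vowel (*sahti*, *wosu*, *jiu*); -a when the last vowel of the stem is a non-high vowel (*gofisre*, *ruko*, *tewua*).
*euru*: last vowel = /u/, a high vowel → -u → *euruu*.
*lepfema*: last vowel = /a/, a non-high vowel → -a → *lepfemaa*.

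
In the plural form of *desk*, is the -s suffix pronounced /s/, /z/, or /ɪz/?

The stem *desk* ends in a voiceless non-sibilant consonant.
The plural suffix surfaces as /ɪz/ after sibilants, /s/ after other voiceless consonants, and /z/ after other voiced sounds.
So the plural -s on *desk* is pronounced /s/.

/s/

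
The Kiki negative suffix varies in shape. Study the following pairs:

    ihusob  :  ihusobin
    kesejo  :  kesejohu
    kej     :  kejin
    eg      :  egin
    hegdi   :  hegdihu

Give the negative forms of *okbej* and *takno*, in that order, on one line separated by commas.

okbejin, taknohu

The pattern is consonant vs. vowel: -in when the stem ends in a consonant (*ihusob*, *kej*, *eg*); -hu when the stem ends in a vowel (*kesejo*, *hegdi*).
Since the final sound of *okbej* is /j/ (a consonant), it takes -in, giving *okbejin*.
*takno*: final sound = /o/, a vowel → -hu → *taknohu*.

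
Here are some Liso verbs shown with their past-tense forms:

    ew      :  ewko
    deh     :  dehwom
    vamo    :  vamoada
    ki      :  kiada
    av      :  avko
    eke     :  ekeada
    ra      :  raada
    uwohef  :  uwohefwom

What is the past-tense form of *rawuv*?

Looking at the final sound of each stem: -wom when the stem ends in a voiceless consonant (*deh*, *uwohef*); -ko when the stem ends in a voiced consonant (*ew*, *av*); -ada when the stem ends in a vowel (*vamo*, *ki*, *eke*, *ra*).
Since the final sound of *rawuv* is /v/ (a voiced consonant), it takes -ko, giving *rawuvko*.

rawuvko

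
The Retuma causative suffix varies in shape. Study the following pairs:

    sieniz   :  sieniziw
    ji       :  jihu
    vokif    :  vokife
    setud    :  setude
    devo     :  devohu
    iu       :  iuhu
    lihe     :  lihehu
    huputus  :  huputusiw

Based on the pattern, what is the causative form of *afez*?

Looking at the final sound of each stem: -iw when the stem ends in a sibilant (*sieniz*, *huputus*); -e when the stem ends in a non-sibilant consonant (*vokif*, *setud*); -hu when the stem ends in a vowel (*ji*, *devo*, *iu*, *lihe*).
Since the final sound of *afez* is /z/ (a sibilant), it takes -iw, giving *afeziw*.

afeziw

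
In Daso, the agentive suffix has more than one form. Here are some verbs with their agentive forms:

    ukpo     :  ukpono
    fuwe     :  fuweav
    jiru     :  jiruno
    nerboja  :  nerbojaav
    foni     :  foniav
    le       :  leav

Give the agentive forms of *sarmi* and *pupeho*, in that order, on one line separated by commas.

The suffix is conditioned by the last vowel: -no when the last vowel of the stem is a rounded vowel (*ukpo*, *jiru*); -av when the last vowel of the stem is an unrounded vowel (*fuwe*, *nerboja*, *foni*, *le*).
The last vowel of *sarmi* is /i/, which is an unrounded vowel, so the suffix is -av, giving *sarmiav*.
The last vowel of *pupeho* is /o/, which is a rounded vowel, so the suffix is -no, giving *pupehono*.

sarmiav, pupehono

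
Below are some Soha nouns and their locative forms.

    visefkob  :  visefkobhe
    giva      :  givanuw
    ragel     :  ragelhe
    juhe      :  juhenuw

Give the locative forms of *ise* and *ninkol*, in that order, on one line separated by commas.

isenuw, ninkolhe

Looking at the final sound of each stem: -he when the stem ends in a consonant (*visefkob*, *ragel*); -nuw when the stem ends in a vowel (*giva*, *juhe*).
The final sound of *ise* is /e/, which is a vowel, so the suffix is -nuw, giving *isenuw*.
The final sound of *ninkol* is /l/, which is a consonant, so the suffix is -he, giving *ninkolhe*.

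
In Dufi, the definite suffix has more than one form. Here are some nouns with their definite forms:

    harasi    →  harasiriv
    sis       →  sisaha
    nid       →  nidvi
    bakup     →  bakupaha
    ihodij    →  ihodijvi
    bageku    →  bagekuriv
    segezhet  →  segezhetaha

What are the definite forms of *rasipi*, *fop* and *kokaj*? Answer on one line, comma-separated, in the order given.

rasipiriv, fopaha, kokajvi

The pattern is voicing of the final sound: -aha when the stem ends in a voiceless consonant (*sis*, *bakup*, *segezhet*); -vi when the stem ends in a voiced consonant (*nid*, *ihodij*); -riv when the stem ends in a vowel (*harasi*, *bageku*).
The final sound of *rasipi* is /i/, which is a vowel, so the suffix is -riv, giving *rasipiriv*.
The final sound of *fop* is /p/, which is a voiceless consonant, so the suffix is -aha, giving *fopaha*.
*kokaj* — final sound /j/ (a voiced consonant) → -vi → *kokajvi*.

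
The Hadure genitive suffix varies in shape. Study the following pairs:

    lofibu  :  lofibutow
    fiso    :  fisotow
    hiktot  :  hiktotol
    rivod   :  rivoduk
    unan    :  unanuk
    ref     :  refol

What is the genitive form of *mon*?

The suffix is conditioned by the final sound: -ol when the stem ends in a voiceless consonant (*hiktot*, *ref*); -uk when the stem ends in a voiced consonant (*rivod*, *unan*); -tow when the stem ends in a vowel (*lofibu*, *fiso*).
The final sound of *mon* is /n/, which is a voiced consonant, so the suffix is -uk, giving *monuk*.

monuk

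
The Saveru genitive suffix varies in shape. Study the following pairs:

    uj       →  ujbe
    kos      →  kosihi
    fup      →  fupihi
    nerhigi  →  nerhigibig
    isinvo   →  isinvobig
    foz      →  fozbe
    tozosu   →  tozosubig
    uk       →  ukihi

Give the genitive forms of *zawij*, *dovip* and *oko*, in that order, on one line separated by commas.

The suffix is conditioned by the final sound: -ihi when the stem ends in a voiceless consonant (*kos*, *fup*, *uk*); -be when the stem ends in a voiced consonant (*uj*, *foz*); -big when the stem ends in a vowel (*nerhigi*, *isinvo*, *tozosu*).
Since the final sound of *zawij* is /j/ (a voiced consonant), it takes -be, giving *zawijbe*.
The final sound of *dovip* is /p/, which is a voiceless consonant, so the suffix is -ihi, giving *dovipihi*.
*oko*: final sound = /o/, a vowel → -big → *okobig*.

zawijbe, dovipihi, okobig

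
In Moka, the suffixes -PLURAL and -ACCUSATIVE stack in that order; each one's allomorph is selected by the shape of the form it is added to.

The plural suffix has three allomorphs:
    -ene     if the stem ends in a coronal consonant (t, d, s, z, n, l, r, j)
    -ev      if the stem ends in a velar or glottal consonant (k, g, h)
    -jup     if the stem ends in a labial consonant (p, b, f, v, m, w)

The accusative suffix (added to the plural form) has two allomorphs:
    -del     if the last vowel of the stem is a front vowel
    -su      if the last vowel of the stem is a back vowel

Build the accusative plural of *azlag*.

Since the final consonant of *azlag* is /g/ (velar/glottal), it takes -ev, giving *azlagev*.
The plural form *azlagev*: last vowel = /e/, a front vowel → -del → *azlagevdel*.

azlagevdel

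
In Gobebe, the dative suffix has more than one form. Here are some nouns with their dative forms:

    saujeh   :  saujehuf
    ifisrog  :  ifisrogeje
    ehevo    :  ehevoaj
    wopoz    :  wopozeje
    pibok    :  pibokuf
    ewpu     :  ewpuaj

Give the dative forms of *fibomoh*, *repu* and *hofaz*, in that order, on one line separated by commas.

The alternation tracks the final sound of the stem — -uf when the stem ends in a voiceless consonant (*saujeh*, *pibok*); -eje when the stem ends in a voiced consonant (*ifisrog*, *wopoz*); -aj when the stem ends in a vowel (*ehevo*, *ewpu*).
Since the final sound of *fibomoh* is /h/ (a voiceless consonant), it takes -uf, giving *fibomohuf*.
*repu*: final sound = /u/, a vowel → -aj → *repuaj*.
The final sound of *hofaz* is /z/, which is a voiced consonant, so the suffix is -eje, giving *hofazeje*.

fibomohuf, repuaj, hofazeje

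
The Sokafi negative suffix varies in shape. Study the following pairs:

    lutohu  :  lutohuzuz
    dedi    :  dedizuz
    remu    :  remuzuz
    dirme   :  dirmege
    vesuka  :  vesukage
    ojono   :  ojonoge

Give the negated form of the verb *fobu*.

fobuzuz

The alternation tracks the last vowel of the stem — -zuz when the last vowel of the stem is a high vowel (*lutohu*, *dedi*, *remu*); -ge when the last vowel of the stem is a non-high vowel (*dirme*, *vesuka*, *ojono*).
The last vowel of *fobu* is /u/, which is a high vowel, so the suffix is -zuz, giving *fobuzuz*.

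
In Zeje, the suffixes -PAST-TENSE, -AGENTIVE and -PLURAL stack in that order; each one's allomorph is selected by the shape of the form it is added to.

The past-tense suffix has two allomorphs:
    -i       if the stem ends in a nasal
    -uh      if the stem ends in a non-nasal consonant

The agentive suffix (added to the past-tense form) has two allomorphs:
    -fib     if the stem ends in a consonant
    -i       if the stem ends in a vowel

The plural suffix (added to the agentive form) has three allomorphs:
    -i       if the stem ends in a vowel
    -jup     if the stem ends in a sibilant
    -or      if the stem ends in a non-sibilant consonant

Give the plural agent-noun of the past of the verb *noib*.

noibuhfibor

*noib*: final consonant = /b/, non-nasal → -uh → *noibuh*.
The past-tense form *noibuh*: final sound = /h/, a consonant → -fib → *noibuhfib*.
The final sound of the agentive form *noibuhfib* is /b/, which is a non-sibilant consonant, so the plural suffix is -or, giving *noibuhfibor*.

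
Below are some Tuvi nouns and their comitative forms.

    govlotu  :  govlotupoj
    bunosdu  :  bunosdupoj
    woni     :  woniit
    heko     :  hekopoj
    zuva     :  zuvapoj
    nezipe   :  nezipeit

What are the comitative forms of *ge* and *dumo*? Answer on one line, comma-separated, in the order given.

The suffix is conditioned by the last vowel: -it when the last vowel of the stem is a front vowel (*woni*, *nezipe*); -poj when the last vowel of the stem is a back vowel (*govlotu*, *bunosdu*, *heko*, *zuva*).
*ge*: last vowel = /e/, a front vowel → -it → *geit*.
*dumo*: last vowel = /o/, a back vowel → -poj → *dumopoj*.

geit, dumopoj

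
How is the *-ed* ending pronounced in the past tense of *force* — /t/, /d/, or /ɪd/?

The stem *force* ends in a voiceless consonant other than /t/.
The -ed suffix is realized as /ɪd/ after /t, d/; as /t/ after other voiceless consonants; and as /d/ after other voiced sounds.
So -ed on *force* is pronounced /t/.

/t/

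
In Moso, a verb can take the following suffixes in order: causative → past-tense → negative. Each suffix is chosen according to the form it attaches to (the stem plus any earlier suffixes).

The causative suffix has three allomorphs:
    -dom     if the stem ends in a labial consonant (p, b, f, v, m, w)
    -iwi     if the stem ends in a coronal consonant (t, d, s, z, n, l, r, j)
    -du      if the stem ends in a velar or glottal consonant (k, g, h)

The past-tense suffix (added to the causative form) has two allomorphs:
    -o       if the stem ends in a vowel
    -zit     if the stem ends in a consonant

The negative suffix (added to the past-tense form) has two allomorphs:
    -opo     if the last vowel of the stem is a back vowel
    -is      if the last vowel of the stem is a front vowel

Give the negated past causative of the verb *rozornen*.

*rozornen* — final consonant /n/ (coronal) → -iwi → *rozorneniwi*.
The final sound of the causative form *rozorneniwi* is /i/, which is a vowel, so the past-tense suffix is -o, giving *rozorneniwio*.
The past-tense form *rozorneniwio*: last vowel = /o/, a back vowel → -opo → *rozorneniwioopo*.

rozorneniwioopo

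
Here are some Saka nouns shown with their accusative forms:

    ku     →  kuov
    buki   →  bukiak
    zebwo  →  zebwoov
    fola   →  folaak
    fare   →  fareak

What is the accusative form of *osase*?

The alternation tracks the last vowel of the stem — -ov when the last vowel of the stem is a rounded vowel (*ku*, *zebwo*); -ak when the last vowel of the stem is an unrounded vowel (*buki*, *fola*, *fare*).
Since the last vowel of *osase* is /e/ (an unrounded vowel), it takes -ak, giving *osaseak*.

osaseak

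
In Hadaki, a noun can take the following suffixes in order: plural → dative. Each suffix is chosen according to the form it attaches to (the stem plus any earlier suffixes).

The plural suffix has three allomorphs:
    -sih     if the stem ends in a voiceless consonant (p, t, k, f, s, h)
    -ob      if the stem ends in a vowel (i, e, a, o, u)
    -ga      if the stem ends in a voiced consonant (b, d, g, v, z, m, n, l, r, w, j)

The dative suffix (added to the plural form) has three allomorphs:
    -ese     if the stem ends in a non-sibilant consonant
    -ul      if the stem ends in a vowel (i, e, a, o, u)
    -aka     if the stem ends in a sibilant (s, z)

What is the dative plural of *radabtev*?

The final sound of *radabtev* is /v/, which is a voiced consonant, so the plural suffix is -ga, giving *radabtevga*.
The plural form *radabtevga*: final sound = /a/, a vowel → -ul → *radabtevgaul*.

radabtevgaul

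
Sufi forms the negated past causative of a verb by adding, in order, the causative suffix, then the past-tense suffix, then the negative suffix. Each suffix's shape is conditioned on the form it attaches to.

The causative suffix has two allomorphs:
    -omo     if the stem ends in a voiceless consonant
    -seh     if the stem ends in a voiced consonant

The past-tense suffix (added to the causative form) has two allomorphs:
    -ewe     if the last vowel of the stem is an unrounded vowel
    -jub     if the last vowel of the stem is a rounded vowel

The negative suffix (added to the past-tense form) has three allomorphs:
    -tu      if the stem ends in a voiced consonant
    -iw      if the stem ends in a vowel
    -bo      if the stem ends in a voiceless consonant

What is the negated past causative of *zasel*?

*zasel* — final consonant /l/ (voiced) → -seh → *zaselseh*.
Since the last vowel of the causative form *zaselseh* is /e/ (an unrounded vowel), it takes -ewe, giving *zaselsehewe*.
The past-tense form *zaselsehewe*: final sound = /e/, a vowel → -iw → *zaselseheweiw*.

zaselseheweiw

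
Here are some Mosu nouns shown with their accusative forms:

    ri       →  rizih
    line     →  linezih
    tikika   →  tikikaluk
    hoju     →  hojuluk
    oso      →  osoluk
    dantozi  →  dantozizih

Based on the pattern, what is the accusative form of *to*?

toluk

The pattern is front/back vowel harmony: -zih when the last vowel of the stem is a front vowel (*ri*, *line*, *dantozi*); -luk when the last vowel of the stem is a back vowel (*tikika*, *hoju*, *oso*).
Since the last vowel of *to* is /o/ (a back vowel), it takes -luk, giving *toluk*.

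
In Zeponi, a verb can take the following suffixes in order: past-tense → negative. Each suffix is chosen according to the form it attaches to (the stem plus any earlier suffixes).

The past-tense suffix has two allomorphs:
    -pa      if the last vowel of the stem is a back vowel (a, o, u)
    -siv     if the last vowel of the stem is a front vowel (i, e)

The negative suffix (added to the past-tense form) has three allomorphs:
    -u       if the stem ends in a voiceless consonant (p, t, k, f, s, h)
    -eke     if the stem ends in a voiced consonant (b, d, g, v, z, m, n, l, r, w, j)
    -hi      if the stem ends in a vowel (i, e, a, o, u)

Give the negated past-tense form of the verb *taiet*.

taietsiveke

*taiet*: last vowel = /e/, a front vowel → -siv → *taietsiv*.
The past-tense form *taietsiv*: final sound = /v/, a voiced consonant → -eke → *taietsiveke*.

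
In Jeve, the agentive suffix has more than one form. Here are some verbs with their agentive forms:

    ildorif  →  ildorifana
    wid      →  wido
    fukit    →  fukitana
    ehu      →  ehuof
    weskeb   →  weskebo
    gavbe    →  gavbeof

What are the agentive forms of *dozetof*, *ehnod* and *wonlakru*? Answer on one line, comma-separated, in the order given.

dozetofana, ehnodo, wonlakruof

The suffix is conditioned by the final sound: -ana when the stem ends in a voiceless consonant (*ildorif*, *fukit*); -o when the stem ends in a voiced consonant (*wid*, *weskeb*); -of when the stem ends in a vowel (*ehu*, *gavbe*).
Since the final sound of *dozetof* is /f/ (a voiceless consonant), it takes -ana, giving *dozetofana*.
*ehnod* — final sound /d/ (a voiced consonant) → -o → *ehnodo*.
*wonlakru* — final sound /u/ (a vowel) → -of → *wonlakruof*.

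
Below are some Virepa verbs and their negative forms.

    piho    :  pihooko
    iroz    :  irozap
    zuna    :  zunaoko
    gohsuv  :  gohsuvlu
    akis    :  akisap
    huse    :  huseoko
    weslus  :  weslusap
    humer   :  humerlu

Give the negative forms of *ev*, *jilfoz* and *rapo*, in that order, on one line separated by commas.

evlu, jilfozap, rapooko

Looking at the final sound of each stem: -ap when the stem ends in a sibilant (*iroz*, *akis*, *weslus*); -lu when the stem ends in a non-sibilant consonant (*gohsuv*, *humer*); -oko when the stem ends in a vowel (*piho*, *zuna*, *huse*).
The final sound of *ev* is /v/, which is a non-sibilant consonant, so the suffix is -lu, giving *evlu*.
*jilfoz*: final sound = /z/, a sibilant → -ap → *jilfozap*.
*rapo*: final sound = /o/, a vowel → -oko → *rapooko*.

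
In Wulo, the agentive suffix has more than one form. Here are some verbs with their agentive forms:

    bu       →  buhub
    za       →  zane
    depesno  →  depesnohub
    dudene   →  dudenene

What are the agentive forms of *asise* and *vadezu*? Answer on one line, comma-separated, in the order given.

The alternation tracks the last vowel of the stem — -hub when the last vowel of the stem is a rounded vowel (*bu*, *depesno*); -ne when the last vowel of the stem is an unrounded vowel (*za*, *dudene*).
*asise* — last vowel /e/ (an unrounded vowel) → -ne → *asisene*.
The last vowel of *vadezu* is /u/, which is a rounded vowel, so the suffix is -hub, giving *vadezuhub*.

asisene, vadezuhub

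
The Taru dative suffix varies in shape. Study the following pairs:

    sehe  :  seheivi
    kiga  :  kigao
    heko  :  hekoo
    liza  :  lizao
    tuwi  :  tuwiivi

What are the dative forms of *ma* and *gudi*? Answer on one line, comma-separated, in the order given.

The pattern is front/back vowel harmony: -ivi when the last vowel of the stem is a front vowel (*sehe*, *tuwi*); -o when the last vowel of the stem is a back vowel (*kiga*, *heko*, *liza*).
The last vowel of *ma* is /a/, which is a back vowel, so the suffix is -o, giving *mao*.
*gudi*: last vowel = /i/, a front vowel → -ivi → *gudiivi*.

mao, gudiivi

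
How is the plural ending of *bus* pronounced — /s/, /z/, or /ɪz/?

/ɪz/

The stem *bus* ends in a sibilant (/s, z, ʃ, ʒ, tʃ, dʒ/).
The plural suffix surfaces as /ɪz/ after sibilants, /s/ after other voiceless consonants, and /z/ after other voiced sounds.
So the plural -s on *bus* is pronounced /ɪz/.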